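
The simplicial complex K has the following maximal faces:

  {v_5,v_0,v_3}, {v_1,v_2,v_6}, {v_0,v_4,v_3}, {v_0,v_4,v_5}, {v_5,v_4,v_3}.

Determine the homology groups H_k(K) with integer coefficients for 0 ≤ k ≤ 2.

H_0 = Z^2,  H_1 = 0,  H_2 = Z.

We work with the vertex ordering v_0 < v_1 < v_2 < v_3 < v_4 < v_5 < v_6. The simplices of K, each written with vertices in increasing order, are:

  0-simplices (7): [v_0], [v_1], [v_2], [v_3], [v_4], [v_5], [v_6]
  1-simplices (9): [v_0,v_3], [v_0,v_4], [v_0,v_5], [v_1,v_2], [v_1,v_6], [v_2,v_6], [v_3,v_4], [v_3,v_5], [v_4,v_5]
  2-simplices (5): [v_0,v_3,v_4], [v_0,v_3,v_5], [v_0,v_4,v_5], [v_1,v_2,v_6], [v_3,v_4,v_5]

Hence C_0 ≅ Z^7, C_1 ≅ Z^9, C_2 ≅ Z^5.

∂_1: C_1 → C_0 sends each edge [p,q] (with p < q) to q − p. For instance
  ∂[v_2,v_6] = [v_6] − [v_2].
The resulting 7×9 matrix has rank 5, and its Smith normal form has invariant factors (1,1,1,1,1).

The boundary map ∂_2: C_2 → C_1 sends each 2-simplex [p,q,r] to [q,r] − [p,r] + [p,q]. For instance
  ∂[v_0,v_3,v_4] = [v_3,v_4] − [v_0,v_4] + [v_0,v_3],
  ∂[v_1,v_2,v_6] = [v_2,v_6] − [v_1,v_6] + [v_1,v_2].
As a 9×5 matrix over Z this has rank 4, with invariant factors (1,1,1,1).

From H_k ≅ ker(∂_k) / im(∂_{k+1}) we obtain:

  H_0: rank C_0 − rank ∂_1 = 7 − 5 = 2, and the invariant factors of ∂_1 are all 1, so H_0 = Z^2.
  H_1: rank ker ∂_1 − rank ∂_2 = (9 − 5) − 4 = 0, and the invariant factors of ∂_2 are all 1, so H_1 = 0.
  H_2: rank ker ∂_2 − rank ∂_3 = (5 − 4) − 0 = 1, and there is no ∂_3, so H_2 = Z.

As a check, the Euler characteristic is 7 − 9 + 5 = 3, which agrees with 2 − 0 + 1 = 3.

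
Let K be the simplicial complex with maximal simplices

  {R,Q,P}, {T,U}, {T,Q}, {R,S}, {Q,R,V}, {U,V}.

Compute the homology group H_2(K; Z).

H_2 ≅ 0.

Order the vertices as P < Q < R < S < T < U < V. Listing each simplex with vertices in this order, K has dimension 2 with simplices:

  0-simplices (7): P, Q, R, S, T, U, V
  1-simplices (9): PQ, PR, QR, QT, QV, RS, RV, TU, UV
  2-simplices (2): PQR, QRV

so the chain groups are C_0 ≅ Z^7, C_1 ≅ Z^9, C_2 ≅ Z^2.

Boundary ∂_1: C_1 → C_0 is given by ∂[p,q] = [q] − [p].
As a 7×9 matrix over Z this has rank 6, with invariant factors (1,1,1,1,1,1).

Boundary ∂_2: C_2 → C_1 sends each 2-simplex [p,q,r] to [q,r] − [p,r] + [p,q]. For instance
  ∂QRV = RV − QV + QR,
  ∂PQR = QR − PR + PQ.
As a 9×2 matrix over Z this has rank 2, with invariant factors (1,1).

Reading off H_k = ker ∂_k / im ∂_{k+1}:

  H_2: rank ker ∂_2 − rank ∂_3 = (2 − 2) − 0 = 0, and there is no ∂_3, so H_2 = 0.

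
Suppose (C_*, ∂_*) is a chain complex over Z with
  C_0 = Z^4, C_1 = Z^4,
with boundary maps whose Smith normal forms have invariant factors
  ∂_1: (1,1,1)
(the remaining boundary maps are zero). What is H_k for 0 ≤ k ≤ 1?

H_0 ≅ Z,  H_1 ≅ Z.

H_0: b_0 = 4 − 0 − 3 = 1; torsion from ∂_1 factors > 1: none. So H_0 ≅ Z.
H_1: b_1 = 4 − 3 − 0 = 1; torsion from ∂_2 factors > 1: none. So H_1 ≅ Z.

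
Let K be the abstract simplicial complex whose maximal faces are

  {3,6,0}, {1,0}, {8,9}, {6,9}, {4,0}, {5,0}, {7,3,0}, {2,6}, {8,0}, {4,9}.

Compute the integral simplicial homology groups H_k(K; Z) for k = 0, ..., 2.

K has 10 vertices, 13 edges, 2 triangles.
rank ∂_0 = 0, rank ∂_1 = 9 ⇒ b_0 = 10 − 0 − 9 = 1; all invariant factors of ∂_1 are 1 so no torsion. So H_0 ≅ Z.
rank ∂_1 = 9, rank ∂_2 = 2 ⇒ b_1 = 13 − 9 − 2 = 2; all invariant factors of ∂_2 are 1 so no torsion. So H_1 ≅ Z^2.
rank ∂_2 = 2, rank ∂_3 = 0 ⇒ b_2 = 2 − 2 − 0 = 0. So H_2 ≅ 0.

H_0 ≅ Z,  H_1 ≅ Z^2,  H_2 = 0.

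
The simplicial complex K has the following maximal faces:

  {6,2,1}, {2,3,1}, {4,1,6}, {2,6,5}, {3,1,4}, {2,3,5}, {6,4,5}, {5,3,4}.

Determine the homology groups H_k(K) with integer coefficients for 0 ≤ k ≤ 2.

Order the vertices as 1 < 2 < 3 < 4 < 5 < 6. Listing each simplex with vertices in this order, K has dimension 2 with simplices:

  0-simplices (6): [1], [2], [3], [4], [5], [6]
  1-simplices (12): [1,2], [1,3], [1,4], [1,6], [2,3], [2,5], [2,6], [3,4], [3,5], [4,5], [4,6], [5,6]
  2-simplices (8): [1,2,3], [1,2,6], [1,3,4], [1,4,6], [2,3,5], [2,5,6], [3,4,5], [4,5,6]

Hence C_0 ≅ Z^6, C_1 ≅ Z^12, C_2 ≅ Z^8.

The boundary map ∂_1: C_1 → C_0 is given by ∂[p,q] = [q] − [p].
This gives a 6×12 integer matrix of rank 5; reducing to Smith normal form yields diagonal entries (1,1,1,1,1).

The boundary map ∂_2: C_2 → C_1 acts by ∂[p,q,r] = [q,r] − [p,r] + [p,q]. For instance
  ∂[2,5,6] = [5,6] − [2,6] + [2,5],
  ∂[3,4,5] = [4,5] − [3,5] + [3,4].
As a 12×8 matrix over Z this has rank 7, with invariant factors (1,1,1,1,1,1,1).

Computing H_k = (kernel of ∂_k) / (image of ∂_{k+1}):

  H_0: rank C_0 − rank ∂_1 = 6 − 5 = 1, and the invariant factors of ∂_1 are all 1, so H_0 = Z.
  H_1: rank ker ∂_1 − rank ∂_2 = (12 − 5) − 7 = 0, and the invariant factors of ∂_2 are all 1, so H_1 = 0.
  H_2: rank ker ∂_2 − rank ∂_3 = (8 − 7) − 0 = 1, and there is no ∂_3, so H_2 = Z.

As a check, the Euler characteristic is 6 − 12 + 8 = 2, which agrees with 1 − 0 + 1 = 2.

H_0 ≅ Z,  H_1 = 0,  H_2 ≅ Z.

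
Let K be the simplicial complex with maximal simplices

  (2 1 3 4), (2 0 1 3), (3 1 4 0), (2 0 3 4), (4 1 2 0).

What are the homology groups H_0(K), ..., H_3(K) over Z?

H_0 = Z,  H_1 = 0,  H_2 = 0,  H_3 = Z.

Take the total order 0 < 1 < 2 < 3 < 4 on the vertex set. Then K (dimension 3) consists of the simplices:

  0-simplices (5): [0], [1], [2], [3], [4]
  1-simplices (10): [0,1], [0,2], [0,3], [0,4], [1,2], [1,3], [1,4], [2,3], [2,4], [3,4]
  2-simplices (10): [0,1,2], [0,1,3], [0,1,4], [0,2,3], [0,2,4], [0,3,4], [1,2,3], [1,2,4], [1,3,4], [2,3,4]
  3-simplices (5): [0,1,2,3], [0,1,2,4], [0,1,3,4], [0,2,3,4], [1,2,3,4]

giving chain groups C_0 ≅ Z^5, C_1 ≅ Z^10, C_2 ≅ Z^10, C_3 ≅ Z^5.

∂_1: C_1 → C_0 is given by ∂[p,q] = [q] − [p]. For instance
  ∂[0,1] = [1] − [0].
The resulting 5×10 matrix has rank 4, and its Smith normal form has invariant factors (1,1,1,1).

Boundary ∂_2: C_2 → C_1 sends each 2-simplex [p,q,r] to [q,r] − [p,r] + [p,q]. For instance
  ∂[1,3,4] = [3,4] − [1,4] + [1,3],
  ∂[0,3,4] = [3,4] − [0,4] + [0,3].
The 10×10 boundary matrix has rank 6 and Smith normal form diag(1,1,1,1,1,1).

The boundary map ∂_3: C_3 → C_2 sends each 3-simplex σ to the alternating sum Σ_i (−1)^i (σ with its i-th vertex removed). For instance
  ∂[0,2,3,4] = [2,3,4] − [0,3,4] + [0,2,4] − [0,2,3],
  ∂[1,2,3,4] = [2,3,4] − [1,3,4] + [1,2,4] − [1,2,3].
The 10×5 boundary matrix has rank 4 and Smith normal form diag(1,1,1,1).

Now H_k = ker ∂_k / im ∂_{k+1}, so:

  H_0: rank C_0 − rank ∂_1 = 5 − 4 = 1, and the invariant factors of ∂_1 are all 1, so H_0 ≅ Z.
  H_1: rank ker ∂_1 − rank ∂_2 = (10 − 4) − 6 = 0, and the invariant factors of ∂_2 are all 1, so H_1 ≅ 0.
  H_2: rank ker ∂_2 − rank ∂_3 = (10 − 6) − 4 = 0, and the invariant factors of ∂_3 are all 1, so H_2 ≅ 0.
  H_3: rank ker ∂_3 − rank ∂_4 = (5 − 4) − 0 = 1, and there is no ∂_4, so H_3 ≅ Z.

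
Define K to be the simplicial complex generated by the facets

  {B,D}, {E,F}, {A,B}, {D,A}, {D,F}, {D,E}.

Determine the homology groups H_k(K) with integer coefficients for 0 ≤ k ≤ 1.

Fix the vertex order A < B < D < E < F and write every simplex with vertices in increasing order. Then dim K = 1 and the simplices of K are:

  0-simplices (5): A, B, D, E, F
  1-simplices (6): AB, AD, BD, DE, DF, EF

so the chain groups are C_0 ≅ Z^5, C_1 ≅ Z^6.

The boundary map ∂_1: C_1 → C_0 sends each edge [p,q] (with p < q) to q − p. For instance
  ∂AB = B − A.
As a 5×6 matrix over Z this has rank 4, with invariant factors (1,1,1,1).

Now H_k = ker ∂_k / im ∂_{k+1}, so:

  H_0: rank C_0 − rank ∂_1 = 5 − 4 = 1, and the invariant factors of ∂_1 are all 1, so H_0 = Z.
  H_1: rank ker ∂_1 − rank ∂_2 = (6 − 4) − 0 = 2, and there is no ∂_2, so H_1 = Z^2.

H_0 ≅ Z,  H_1 ≅ Z^2.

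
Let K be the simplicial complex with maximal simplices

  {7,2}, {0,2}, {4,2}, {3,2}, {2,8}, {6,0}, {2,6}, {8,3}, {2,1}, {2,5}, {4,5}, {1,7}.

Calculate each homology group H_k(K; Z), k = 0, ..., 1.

Take the total order 0 < 1 < 2 < 3 < 4 < 5 < 6 < 7 < 8 on the vertex set. Then K (dimension 1) consists of the simplices:

  0-simplices (9): [0], [1], [2], [3], [4], [5], [6], [7], [8]
  1-simplices (12): [0,2], [0,6], [1,2], [1,7], [2,3], [2,4], [2,5], [2,6], [2,7], [2,8], [3,8], [4,5]

so the chain groups are C_0 ≅ Z^9, C_1 ≅ Z^12.

Boundary ∂_1: C_1 → C_0 sends each edge [p,q] (with p < q) to q − p. For instance
  ∂[1,7] = [7] − [1].
As a 9×12 matrix over Z this has rank 8, with invariant factors (1,1,1,1,1,1,1,1).

Reading off H_k = ker ∂_k / im ∂_{k+1}:

  H_0: rank C_0 − rank ∂_1 = 9 − 8 = 1, and the invariant factors of ∂_1 are all 1, so H_0 = Z.
  H_1: rank ker ∂_1 − rank ∂_2 = (12 − 8) − 0 = 4, and there is no ∂_2, so H_1 = Z^4.

As a check, the Euler characteristic is 9 − 12 = -3, which agrees with 1 − 4 = -3.

H_0 = Z,  H_1 = Z^4.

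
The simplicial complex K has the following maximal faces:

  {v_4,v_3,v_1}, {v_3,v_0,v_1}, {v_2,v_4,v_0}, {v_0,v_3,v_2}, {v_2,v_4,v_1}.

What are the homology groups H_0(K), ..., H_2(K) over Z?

K has 5 vertices, 10 edges, 5 triangles.
rank ∂_0 = 0, rank ∂_1 = 4 ⇒ b_0 = 5 − 0 − 4 = 1; all invariant factors of ∂_1 are 1 so no torsion. So H_0 ≅ Z.
rank ∂_1 = 4, rank ∂_2 = 5 ⇒ b_1 = 10 − 4 − 5 = 1; all invariant factors of ∂_2 are 1 so no torsion. So H_1 ≅ Z.
rank ∂_2 = 5, rank ∂_3 = 0 ⇒ b_2 = 5 − 5 − 0 = 0. So H_2 ≅ 0.

H_0 = Z,  H_1 = Z,  H_2 = 0.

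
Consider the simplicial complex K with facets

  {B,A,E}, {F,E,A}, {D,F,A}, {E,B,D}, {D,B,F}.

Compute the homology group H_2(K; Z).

H_2 ≅ 0.

Fix the vertex order A < B < D < E < F and write every simplex with vertices in increasing order. Then dim K = 2 and the simplices of K are:

  0-simplices (5): A, B, D, E, F
  1-simplices (10): AB, AD, AE, AF, BD, BE, BF, DE, DF, EF
  2-simplices (5): ABE, ADF, AEF, BDE, BDF

so the chain groups are C_0 ≅ Z^5, C_1 ≅ Z^10, C_2 ≅ Z^5.

Boundary ∂_1: C_1 → C_0 sends each edge [p,q] (with p < q) to q − p. For instance
  ∂BF = F − B.
The resulting 5×10 matrix has rank 4, and its Smith normal form has invariant factors (1,1,1,1).

Boundary ∂_2: C_2 → C_1 sends each 2-simplex [p,q,r] to [q,r] − [p,r] + [p,q]. For instance
  ∂ADF = DF − AF + AD,
  ∂ABE = BE − AE + AB.
As a 10×5 matrix over Z this has rank 5, with invariant factors (1,1,1,1,1).

Now H_k = ker ∂_k / im ∂_{k+1}, so:

  H_2: rank ker ∂_2 − rank ∂_3 = (5 − 5) − 0 = 0, and there is no ∂_3, so H_2 ≅ 0.

(K is a triangulation of the Möbius band.)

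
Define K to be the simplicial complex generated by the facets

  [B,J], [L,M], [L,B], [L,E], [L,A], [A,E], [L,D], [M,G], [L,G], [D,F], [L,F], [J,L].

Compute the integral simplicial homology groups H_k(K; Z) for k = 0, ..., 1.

H_0 ≅ Z,  H_1 ≅ Z^4.

Order the vertices as A < B < D < E < F < G < J < L < M. Listing each simplex with vertices in this order, K has dimension 1 with simplices:

  0-simplices (9): A, B, D, E, F, G, J, L, M
  1-simplices (12): AE, AL, BJ, BL, DF, DL, EL, FL, GL, GM, JL, LM

Hence C_0 ≅ Z^9, C_1 ≅ Z^12.

The boundary map ∂_1: C_1 → C_0 sends each edge [p,q] (with p < q) to q − p. For instance
  ∂DL = L − D.
The resulting 9×12 matrix has rank 8, and its Smith normal form has invariant factors (1,1,1,1,1,1,1,1).

Computing H_k = (kernel of ∂_k) / (image of ∂_{k+1}):

  H_0: rank C_0 − rank ∂_1 = 9 − 8 = 1, and the invariant factors of ∂_1 are all 1, so H_0 = Z.
  H_1: rank ker ∂_1 − rank ∂_2 = (12 − 8) − 0 = 4, and there is no ∂_2, so H_1 = Z^4.

(K is a triangulation of a wedge of 4 circles.)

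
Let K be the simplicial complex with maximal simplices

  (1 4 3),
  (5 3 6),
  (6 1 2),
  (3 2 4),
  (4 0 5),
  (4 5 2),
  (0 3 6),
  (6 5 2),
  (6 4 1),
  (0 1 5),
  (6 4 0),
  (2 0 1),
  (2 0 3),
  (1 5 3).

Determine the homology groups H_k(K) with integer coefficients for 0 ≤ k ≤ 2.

H_0 ≅ Z,  H_1 ≅ Z^2,  H_2 ≅ Z.

Order the vertices as 0 < 1 < 2 < 3 < 4 < 5 < 6. Listing each simplex with vertices in this order, K has dimension 2 with simplices:

  0-simplices (7): [0], [1], [2], [3], [4], [5], [6]
  1-simplices (21): [0,1], [0,2], [0,3], [0,4], [0,5], [0,6], [1,2], [1,3], [1,4], [1,5], [1,6], [2,3], [2,4], [2,5], [2,6], [3,4], [3,5], [3,6], [4,5], [4,6], [5,6]
  2-simplices (14): [0,1,2], [0,1,5], [0,2,3], [0,3,6], [0,4,5], [0,4,6], [1,2,6], [1,3,4], [1,3,5], [1,4,6], [2,3,4], [2,4,5], [2,5,6], [3,5,6]

giving chain groups C_0 ≅ Z^7, C_1 ≅ Z^21, C_2 ≅ Z^14.

The boundary map ∂_1: C_1 → C_0 sends each edge [p,q] (with p < q) to q − p.
The 7×21 boundary matrix has rank 6 and Smith normal form diag(1,1,1,1,1,1).

Boundary ∂_2: C_2 → C_1 maps a triangle to the signed sum of its edges. For instance
  ∂[0,4,5] = [4,5] − [0,5] + [0,4],
  ∂[1,2,6] = [2,6] − [1,6] + [1,2].
The resulting 21×14 matrix has rank 13, and its Smith normal form has invariant factors (1,1,1,1,1,1,1,1,1,1,1,1,1).

Computing H_k = (kernel of ∂_k) / (image of ∂_{k+1}):

  H_0: rank C_0 − rank ∂_1 = 7 − 6 = 1, and the invariant factors of ∂_1 are all 1, so H_0 ≅ Z.
  H_1: rank ker ∂_1 − rank ∂_2 = (21 − 6) − 13 = 2, and the invariant factors of ∂_2 are all 1, so H_1 ≅ Z^2.
  H_2: rank ker ∂_2 − rank ∂_3 = (14 − 13) − 0 = 1, and there is no ∂_3, so H_2 ≅ Z.

As a check, the Euler characteristic is 7 − 21 + 14 = 0, which agrees with 1 − 2 + 1 = 0.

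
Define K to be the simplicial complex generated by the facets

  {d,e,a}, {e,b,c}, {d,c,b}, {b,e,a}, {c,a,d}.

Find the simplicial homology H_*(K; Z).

We work with the vertex ordering a < b < c < d < e. The simplices of K, each written with vertices in increasing order, are:

  0-simplices (5): a, b, c, d, e
  1-simplices (10): ab, ac, ad, ae, bc, bd, be, cd, ce, de
  2-simplices (5): abe, acd, ade, bcd, bce

so the chain groups are C_0 ≅ Z^5, C_1 ≅ Z^10, C_2 ≅ Z^5.

Boundary ∂_1: C_1 → C_0 is given by ∂[p,q] = [q] − [p]. For instance
  ∂de = e − d.
The 5×10 boundary matrix has rank 4 and Smith normal form diag(1,1,1,1).

Boundary ∂_2: C_2 → C_1 sends each 2-simplex [p,q,r] to [q,r] − [p,r] + [p,q]. For instance
  ∂ade = de − ae + ad,
  ∂bcd = cd − bd + bc.
This gives a 10×5 integer matrix of rank 5; reducing to Smith normal form yields diagonal entries (1,1,1,1,1).

Now H_k = ker ∂_k / im ∂_{k+1}, so:

  H_0: rank C_0 − rank ∂_1 = 5 − 4 = 1, and the invariant factors of ∂_1 are all 1, so H_0 ≅ Z.
  H_1: rank ker ∂_1 − rank ∂_2 = (10 − 4) − 5 = 1, and the invariant factors of ∂_2 are all 1, so H_1 ≅ Z.
  H_2: rank ker ∂_2 − rank ∂_3 = (5 − 5) − 0 = 0, and there is no ∂_3, so H_2 ≅ 0.

(K is a triangulation of the Möbius band.)

H_0 = Z,  H_1 = Z,  H_2 = 0.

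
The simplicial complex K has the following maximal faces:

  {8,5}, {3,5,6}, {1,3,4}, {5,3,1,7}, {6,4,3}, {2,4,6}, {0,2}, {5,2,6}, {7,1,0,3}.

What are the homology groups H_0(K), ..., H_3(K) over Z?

Take the total order 0 < 1 < 2 < 3 < 4 < 5 < 6 < 7 < 8 on the vertex set. Then K (dimension 3) consists of the simplices:

  0-simplices (9): [0], [1], [2], [3], [4], [5], [6], [7], [8]
  1-simplices (19): [0,1], [0,2], [0,3], [0,7], [1,3], [1,4], [1,5], [1,7], [2,4], [2,5], [2,6], [3,4], [3,5], [3,6], [3,7], [4,6], [5,6], [5,7], [5,8]
  2-simplices (12): [0,1,3], [0,1,7], [0,3,7], [1,3,4], [1,3,5], [1,3,7], [1,5,7], [2,4,6], [2,5,6], [3,4,6], [3,5,6], [3,5,7]
  3-simplices (2): [0,1,3,7], [1,3,5,7]

so the chain groups are C_0 ≅ Z^9, C_1 ≅ Z^19, C_2 ≅ Z^12, C_3 ≅ Z^2.

Boundary ∂_1: C_1 → C_0 is given by ∂[p,q] = [q] − [p].
As a 9×19 matrix over Z this has rank 8, with invariant factors (1,1,1,1,1,1,1,1).

∂_2: C_2 → C_1 sends each 2-simplex [p,q,r] to [q,r] − [p,r] + [p,q]. For instance
  ∂[2,5,6] = [5,6] − [2,6] + [2,5],
  ∂[1,3,4] = [3,4] − [1,4] + [1,3].
This gives a 19×12 integer matrix of rank 10; reducing to Smith normal form yields diagonal entries (1,1,1,1,1,1,1,1,1,1).

The boundary map ∂_3: C_3 → C_2 sends each 3-simplex σ to the alternating sum Σ_i (−1)^i (σ with its i-th vertex removed). For instance
  ∂[0,1,3,7] = [1,3,7] − [0,3,7] + [0,1,7] − [0,1,3],
  ∂[1,3,5,7] = [3,5,7] − [1,5,7] + [1,3,7] − [1,3,5].
The resulting 12×2 matrix has rank 2, and its Smith normal form has invariant factors (1,1).

From H_k ≅ ker(∂_k) / im(∂_{k+1}) we obtain:

  H_0: rank C_0 − rank ∂_1 = 9 − 8 = 1, and the invariant factors of ∂_1 are all 1, so H_0 ≅ Z.
  H_1: rank ker ∂_1 − rank ∂_2 = (19 − 8) − 10 = 1, and the invariant factors of ∂_2 are all 1, so H_1 ≅ Z.
  H_2: rank ker ∂_2 − rank ∂_3 = (12 − 10) − 2 = 0, and the invariant factors of ∂_3 are all 1, so H_2 ≅ 0.
  H_3: rank ker ∂_3 − rank ∂_4 = (2 − 2) − 0 = 0, and there is no ∂_4, so H_3 ≅ 0.

H_0 = Z,  H_1 = Z,  H_2 = 0,  H_3 = 0.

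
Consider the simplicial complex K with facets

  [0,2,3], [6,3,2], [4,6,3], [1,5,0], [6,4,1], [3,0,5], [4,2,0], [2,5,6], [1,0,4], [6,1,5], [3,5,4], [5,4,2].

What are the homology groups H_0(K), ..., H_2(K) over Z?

Take the total order 0 < 1 < 2 < 3 < 4 < 5 < 6 on the vertex set. Then K (dimension 2) consists of the simplices:

  0-simplices (7): [0], [1], [2], [3], [4], [5], [6]
  1-simplices (18): [0,1], [0,2], [0,3], [0,4], [0,5], [1,4], [1,5], [1,6], [2,3], [2,4], [2,5], [2,6], [3,4], [3,5], [3,6], [4,5], [4,6], [5,6]
  2-simplices (12): [0,1,4], [0,1,5], [0,2,3], [0,2,4], [0,3,5], [1,4,6], [1,5,6], [2,3,6], [2,4,5], [2,5,6], [3,4,5], [3,4,6]

giving chain groups C_0 ≅ Z^7, C_1 ≅ Z^18, C_2 ≅ Z^12.

The boundary map ∂_1: C_1 → C_0 is given by ∂[p,q] = [q] − [p]. For instance
  ∂[0,2] = [2] − [0].
The 7×18 boundary matrix has rank 6 and Smith normal form diag(1,1,1,1,1,1).

∂_2: C_2 → C_1 sends each 2-simplex [p,q,r] to [q,r] − [p,r] + [p,q]. For instance
  ∂[3,4,5] = [4,5] − [3,5] + [3,4],
  ∂[0,1,5] = [1,5] − [0,5] + [0,1].
As a 18×12 matrix over Z this has rank 12, with invariant factors (1,1,1,1,1,1,1,1,1,1,1,2).

Now H_k = ker ∂_k / im ∂_{k+1}, so:

  H_0: rank C_0 − rank ∂_1 = 7 − 6 = 1, and the invariant factors of ∂_1 are all 1, so H_0 ≅ Z.
  H_1: rank ker ∂_1 − rank ∂_2 = (18 − 6) − 12 = 0, and ∂_2 has invariant factor 2 > 1, so H_1 ≅ Z/2.
  H_2: rank ker ∂_2 − rank ∂_3 = (12 − 12) − 0 = 0, and there is no ∂_3, so H_2 ≅ 0.

As a check, the Euler characteristic is 7 − 18 + 12 = 1, which agrees with 1 − 0 + 0 = 1.
(K is a triangulation of the real projective plane RP^2.)

H_0 = Z,  H_1 = Z/2,  H_2 = 0.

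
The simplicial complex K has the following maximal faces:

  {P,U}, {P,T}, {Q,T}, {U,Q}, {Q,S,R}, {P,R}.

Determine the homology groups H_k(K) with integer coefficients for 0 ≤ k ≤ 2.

H_0 ≅ Z,  H_1 ≅ Z^2,  H_2 = 0.

We work with the vertex ordering P < Q < R < S < T < U. The simplices of K, each written with vertices in increasing order, are:

  0-simplices (6): P, Q, R, S, T, U
  1-simplices (8): PR, PT, PU, QR, QS, QT, QU, RS
  2-simplices (1): QRS

so the chain groups are C_0 ≅ Z^6, C_1 ≅ Z^8, C_2 ≅ Z^1.

The boundary map ∂_1: C_1 → C_0 sends each edge [p,q] (with p < q) to q − p.
This gives a 6×8 integer matrix of rank 5; reducing to Smith normal form yields diagonal entries (1,1,1,1,1).

The boundary map ∂_2: C_2 → C_1 maps a triangle to the signed sum of its edges. For instance
  ∂QRS = RS − QS + QR.
This gives a 8×1 integer matrix of rank 1; reducing to Smith normal form yields diagonal entries (1).

From H_k ≅ ker(∂_k) / im(∂_{k+1}) we obtain:

  H_0: rank C_0 − rank ∂_1 = 6 − 5 = 1, and the invariant factors of ∂_1 are all 1, so H_0 = Z.
  H_1: rank ker ∂_1 − rank ∂_2 = (8 − 5) − 1 = 2, and the invariant factors of ∂_2 are all 1, so H_1 = Z^2.
  H_2: rank ker ∂_2 − rank ∂_3 = (1 − 1) − 0 = 0, and there is no ∂_3, so H_2 = 0.

As a check, the Euler characteristic is 6 − 8 + 1 = -1, which agrees with 1 − 2 + 0 = -1.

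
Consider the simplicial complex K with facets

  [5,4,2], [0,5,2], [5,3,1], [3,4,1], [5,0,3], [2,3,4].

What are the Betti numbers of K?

b_0 = 1, b_1 = 1, b_2 = 0.

K has 6 vertices, 12 edges, 6 triangles.
rank ∂_0 = 0, rank ∂_1 = 5 ⇒ b_0 = 6 − 0 − 5 = 1; all invariant factors of ∂_1 are 1 so no torsion. So H_0 ≅ Z.
rank ∂_1 = 5, rank ∂_2 = 6 ⇒ b_1 = 12 − 5 − 6 = 1; all invariant factors of ∂_2 are 1 so no torsion. So H_1 ≅ Z.
rank ∂_2 = 6, rank ∂_3 = 0 ⇒ b_2 = 6 − 6 − 0 = 0. So H_2 ≅ 0.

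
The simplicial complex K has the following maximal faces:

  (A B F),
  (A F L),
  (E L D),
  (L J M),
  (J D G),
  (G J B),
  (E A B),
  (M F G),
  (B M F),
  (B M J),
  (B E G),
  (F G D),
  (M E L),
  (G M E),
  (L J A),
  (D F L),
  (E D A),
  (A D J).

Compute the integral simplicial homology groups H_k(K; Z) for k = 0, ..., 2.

Fix the vertex order A < B < D < E < F < G < J < L < M and write every simplex with vertices in increasing order. Then dim K = 2 and the simplices of K are:

  0-simplices (9): A, B, D, E, F, G, J, L, M
  1-simplices (27): AB, AD, AE, AF, AJ, AL, BE, BF, BG, BJ, BM, DE, DF, DG, DJ, DL, EG, EL, EM, FG, FL, FM, GJ, GM, JL, JM, LM
  2-simplices (18): ABE, ABF, ADE, ADJ, AFL, AJL, BEG, BFM, BGJ, BJM, DEL, DFG, DFL, DGJ, EGM, ELM, FGM, JLM

Hence C_0 ≅ Z^9, C_1 ≅ Z^27, C_2 ≅ Z^18.

Boundary ∂_1: C_1 → C_0 is given by ∂[p,q] = [q] − [p]. For instance
  ∂FL = L − F.
The resulting 9×27 matrix has rank 8, and its Smith normal form has invariant factors (1,1,1,1,1,1,1,1).

Boundary ∂_2: C_2 → C_1 acts by ∂[p,q,r] = [q,r] − [p,r] + [p,q]. For instance
  ∂BEG = EG − BG + BE,
  ∂DGJ = GJ − DJ + DG.
This gives a 27×18 integer matrix of rank 18; reducing to Smith normal form yields diagonal entries (1,1,1,1,1,1,1,1,1,1,1,1,1,1,1,1,1,2).

Reading off H_k = ker ∂_k / im ∂_{k+1}:

  H_0: rank C_0 − rank ∂_1 = 9 − 8 = 1, and the invariant factors of ∂_1 are all 1, so H_0 = Z.
  H_1: rank ker ∂_1 − rank ∂_2 = (27 − 8) − 18 = 1, and ∂_2 has invariant factor 2 > 1, so H_1 = Z ⊕ Z/2.
  H_2: rank ker ∂_2 − rank ∂_3 = (18 − 18) − 0 = 0, and there is no ∂_3, so H_2 = 0.

H_0 = Z,  H_1 = Z ⊕ Z/2,  H_2 = 0.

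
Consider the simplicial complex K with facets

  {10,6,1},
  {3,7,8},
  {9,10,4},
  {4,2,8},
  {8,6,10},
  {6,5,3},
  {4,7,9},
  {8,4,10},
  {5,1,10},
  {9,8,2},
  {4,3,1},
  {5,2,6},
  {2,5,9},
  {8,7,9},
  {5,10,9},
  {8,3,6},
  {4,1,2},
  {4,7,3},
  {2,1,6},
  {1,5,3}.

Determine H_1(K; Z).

We work with the vertex ordering 1 < 2 < 3 < 4 < 5 < 6 < 7 < 8 < 9 < 10. The simplices of K, each written with vertices in increasing order, are:

  0-simplices (10): [1], [2], [3], [4], [5], [6], [7], [8], [9], [10]
  1-simplices (30): (30 of them)
  2-simplices (20): (20 of them)

giving chain groups C_0 ≅ Z^10, C_1 ≅ Z^30, C_2 ≅ Z^20.

Boundary ∂_1: C_1 → C_0 maps an edge to its endpoints' difference, ∂[p,q] = q − p.
The resulting 10×30 matrix has rank 9, and its Smith normal form has invariant factors (1,1,1,1,1,1,1,1,1).

Boundary ∂_2: C_2 → C_1 acts by ∂[p,q,r] = [q,r] − [p,r] + [p,q]. For instance
  ∂[3,7,8] = [7,8] − [3,8] + [3,7],
  ∂[1,3,5] = [3,5] − [1,5] + [1,3].
The 30×20 boundary matrix has rank 20 and Smith normal form diag(1,1,1,1,1,1,1,1,1,1,1,1,1,1,1,1,1,1,1,2).

Computing H_k = (kernel of ∂_k) / (image of ∂_{k+1}):

  H_1: rank ker ∂_1 − rank ∂_2 = (30 − 9) − 20 = 1, and ∂_2 has invariant factor 2 > 1, so H_1 ≅ Z × Z/2.

(K is a triangulation of the Klein bottle.)

H_1 ≅ Z × Z/2.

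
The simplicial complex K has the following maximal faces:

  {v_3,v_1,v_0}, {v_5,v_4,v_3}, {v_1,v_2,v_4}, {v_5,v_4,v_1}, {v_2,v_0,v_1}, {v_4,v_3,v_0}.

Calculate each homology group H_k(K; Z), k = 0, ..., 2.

H_0 ≅ Z,  H_1 ≅ Z,  H_2 = 0.

Take the total order v_0 < v_1 < v_2 < v_3 < v_4 < v_5 on the vertex set. Then K (dimension 2) consists of the simplices:

  0-simplices (6): [v_0], [v_1], [v_2], [v_3], [v_4], [v_5]
  1-simplices (12): [v_0,v_1], [v_0,v_2], [v_0,v_3], [v_0,v_4], [v_1,v_2], [v_1,v_3], [v_1,v_4], [v_1,v_5], [v_2,v_4], [v_3,v_4], [v_3,v_5], [v_4,v_5]
  2-simplices (6): [v_0,v_1,v_2], [v_0,v_1,v_3], [v_0,v_3,v_4], [v_1,v_2,v_4], [v_1,v_4,v_5], [v_3,v_4,v_5]

so the chain groups are C_0 ≅ Z^6, C_1 ≅ Z^12, C_2 ≅ Z^6.

Boundary ∂_1: C_1 → C_0 maps an edge to its endpoints' difference, ∂[p,q] = q − p. For instance
  ∂[v_0,v_4] = [v_4] − [v_0].
This gives a 6×12 integer matrix of rank 5; reducing to Smith normal form yields diagonal entries (1,1,1,1,1).

The boundary map ∂_2: C_2 → C_1 sends each 2-simplex [p,q,r] to [q,r] − [p,r] + [p,q]. For instance
  ∂[v_0,v_1,v_3] = [v_1,v_3] − [v_0,v_3] + [v_0,v_1],
  ∂[v_1,v_4,v_5] = [v_4,v_5] − [v_1,v_5] + [v_1,v_4].
As a 12×6 matrix over Z this has rank 6, with invariant factors (1,1,1,1,1,1).

From H_k ≅ ker(∂_k) / im(∂_{k+1}) we obtain:

  H_0: rank C_0 − rank ∂_1 = 6 − 5 = 1, and the invariant factors of ∂_1 are all 1, so H_0 ≅ Z.
  H_1: rank ker ∂_1 − rank ∂_2 = (12 − 5) − 6 = 1, and the invariant factors of ∂_2 are all 1, so H_1 ≅ Z.
  H_2: rank ker ∂_2 − rank ∂_3 = (6 − 6) − 0 = 0, and there is no ∂_3, so H_2 ≅ 0.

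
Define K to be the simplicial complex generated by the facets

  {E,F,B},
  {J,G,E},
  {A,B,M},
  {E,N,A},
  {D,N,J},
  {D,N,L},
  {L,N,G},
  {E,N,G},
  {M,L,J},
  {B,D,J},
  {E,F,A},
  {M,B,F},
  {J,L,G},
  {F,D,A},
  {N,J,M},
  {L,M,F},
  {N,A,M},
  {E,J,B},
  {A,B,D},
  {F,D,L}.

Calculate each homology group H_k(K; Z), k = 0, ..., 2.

K has 10 vertices, 30 edges, 20 triangles.
rank ∂_0 = 0, rank ∂_1 = 9 ⇒ b_0 = 10 − 0 − 9 = 1; all invariant factors of ∂_1 are 1 so no torsion. So H_0 ≅ Z.
rank ∂_1 = 9, rank ∂_2 = 20 ⇒ b_1 = 30 − 9 − 20 = 1; ∂_2 has invariant factor(s) [2] giving torsion. So H_1 ≅ Z ⊕ Z/2.
rank ∂_2 = 20, rank ∂_3 = 0 ⇒ b_2 = 20 − 20 − 0 = 0. So H_2 ≅ 0.

H_0 ≅ Z,  H_1 ≅ Z ⊕ Z/2,  H_2 = 0.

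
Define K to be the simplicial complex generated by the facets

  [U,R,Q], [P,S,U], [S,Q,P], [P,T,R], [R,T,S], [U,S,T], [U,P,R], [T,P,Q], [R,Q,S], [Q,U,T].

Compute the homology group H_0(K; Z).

We work with the vertex ordering P < Q < R < S < T < U. The simplices of K, each written with vertices in increasing order, are:

  0-simplices (6): P, Q, R, S, T, U
  1-simplices (15): PQ, PR, PS, PT, PU, QR, QS, QT, QU, RS, RT, RU, ST, SU, TU
  2-simplices (10): PQS, PQT, PRT, PRU, PSU, QRS, QRU, QTU, RST, STU

Hence C_0 ≅ Z^6, C_1 ≅ Z^15, C_2 ≅ Z^10.

∂_1: C_1 → C_0 maps an edge to its endpoints' difference, ∂[p,q] = q − p.
The 6×15 boundary matrix has rank 5 and Smith normal form diag(1,1,1,1,1).

Boundary ∂_2: C_2 → C_1 sends each 2-simplex [p,q,r] to [q,r] − [p,r] + [p,q]. For instance
  ∂PQS = QS − PS + PQ,
  ∂PRT = RT − PT + PR.
The resulting 15×10 matrix has rank 10, and its Smith normal form has invariant factors (1,1,1,1,1,1,1,1,1,2).

From H_k ≅ ker(∂_k) / im(∂_{k+1}) we obtain:

  H_0: rank C_0 − rank ∂_1 = 6 − 5 = 1, and the invariant factors of ∂_1 are all 1, so H_0 ≅ Z.

(K is a triangulation of the real projective plane RP^2.)

H_0 = Z.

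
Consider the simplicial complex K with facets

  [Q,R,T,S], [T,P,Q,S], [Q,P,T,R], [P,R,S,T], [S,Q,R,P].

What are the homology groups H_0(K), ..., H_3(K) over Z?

Take the total order P < Q < R < S < T on the vertex set. Then K (dimension 3) consists of the simplices:

  0-simplices (5): P, Q, R, S, T
  1-simplices (10): PQ, PR, PS, PT, QR, QS, QT, RS, RT, ST
  2-simplices (10): PQR, PQS, PQT, PRS, PRT, PST, QRS, QRT, QST, RST
  3-simplices (5): PQRS, PQRT, PQST, PRST, QRST

giving chain groups C_0 ≅ Z^5, C_1 ≅ Z^10, C_2 ≅ Z^10, C_3 ≅ Z^5.

The boundary map ∂_1: C_1 → C_0 maps an edge to its endpoints' difference, ∂[p,q] = q − p. For instance
  ∂PQ = Q − P.
This gives a 5×10 integer matrix of rank 4; reducing to Smith normal form yields diagonal entries (1,1,1,1).

∂_2: C_2 → C_1 maps a triangle to the signed sum of its edges. For instance
  ∂PQS = QS − PS + PQ,
  ∂QRT = RT − QT + QR.
The resulting 10×10 matrix has rank 6, and its Smith normal form has invariant factors (1,1,1,1,1,1).

Boundary ∂_3: C_3 → C_2 sends each 3-simplex σ to the alternating sum Σ_i (−1)^i (σ with its i-th vertex removed). For instance
  ∂QRST = RST − QST + QRT − QRS,
  ∂PQRS = QRS − PRS + PQS − PQR.
The resulting 10×5 matrix has rank 4, and its Smith normal form has invariant factors (1,1,1,1).

Computing H_k = (kernel of ∂_k) / (image of ∂_{k+1}):

  H_0: rank C_0 − rank ∂_1 = 5 − 4 = 1, and the invariant factors of ∂_1 are all 1, so H_0 = Z.
  H_1: rank ker ∂_1 − rank ∂_2 = (10 − 4) − 6 = 0, and the invariant factors of ∂_2 are all 1, so H_1 = 0.
  H_2: rank ker ∂_2 − rank ∂_3 = (10 − 6) − 4 = 0, and the invariant factors of ∂_3 are all 1, so H_2 = 0.
  H_3: rank ker ∂_3 − rank ∂_4 = (5 − 4) − 0 = 1, and there is no ∂_4, so H_3 = Z.

As a check, the Euler characteristic is 5 − 10 + 10 − 5 = 0, which agrees with 1 − 0 + 0 − 1 = 0.
(K is a triangulation of the 3-sphere S^3.)

H_0 = Z,  H_1 = 0,  H_2 = 0,  H_3 = Z.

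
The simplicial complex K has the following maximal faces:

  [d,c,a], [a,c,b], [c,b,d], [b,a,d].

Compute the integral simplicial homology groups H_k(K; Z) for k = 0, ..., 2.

H_0 = Z,  H_1 = 0,  H_2 = Z.

K has 4 vertices, 6 edges, 4 triangles.
rank ∂_0 = 0, rank ∂_1 = 3 ⇒ b_0 = 4 − 0 − 3 = 1; all invariant factors of ∂_1 are 1 so no torsion. So H_0 = Z.
rank ∂_1 = 3, rank ∂_2 = 3 ⇒ b_1 = 6 − 3 − 3 = 0; all invariant factors of ∂_2 are 1 so no torsion. So H_1 = 0.
rank ∂_2 = 3, rank ∂_3 = 0 ⇒ b_2 = 4 − 3 − 0 = 1. So H_2 = Z.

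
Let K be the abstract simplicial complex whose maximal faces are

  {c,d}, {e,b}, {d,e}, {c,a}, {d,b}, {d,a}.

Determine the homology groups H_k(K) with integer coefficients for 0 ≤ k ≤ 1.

Fix the vertex order a < b < c < d < e and write every simplex with vertices in increasing order. Then dim K = 1 and the simplices of K are:

  0-simplices (5): a, b, c, d, e
  1-simplices (6): ac, ad, bd, be, cd, de

giving chain groups C_0 ≅ Z^5, C_1 ≅ Z^6.

The boundary map ∂_1: C_1 → C_0 maps an edge to its endpoints' difference, ∂[p,q] = q − p. For instance
  ∂bd = d − b.
This gives a 5×6 integer matrix of rank 4; reducing to Smith normal form yields diagonal entries (1,1,1,1).

Reading off H_k = ker ∂_k / im ∂_{k+1}:

  H_0: rank C_0 − rank ∂_1 = 5 − 4 = 1, and the invariant factors of ∂_1 are all 1, so H_0 = Z.
  H_1: rank ker ∂_1 − rank ∂_2 = (6 − 4) − 0 = 2, and there is no ∂_2, so H_1 = Z^2.

As a check, the Euler characteristic is 5 − 6 = -1, which agrees with 1 − 2 = -1.

H_0 = Z,  H_1 = Z^2.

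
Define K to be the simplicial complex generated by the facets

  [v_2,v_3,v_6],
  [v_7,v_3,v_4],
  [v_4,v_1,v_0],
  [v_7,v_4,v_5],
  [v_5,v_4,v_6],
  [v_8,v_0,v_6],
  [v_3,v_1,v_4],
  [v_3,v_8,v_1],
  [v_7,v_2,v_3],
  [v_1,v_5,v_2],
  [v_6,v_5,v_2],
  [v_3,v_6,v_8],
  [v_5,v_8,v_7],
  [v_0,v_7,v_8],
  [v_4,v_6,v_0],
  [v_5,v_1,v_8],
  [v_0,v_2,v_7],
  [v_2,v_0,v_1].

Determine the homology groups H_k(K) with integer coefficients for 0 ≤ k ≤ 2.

Fix the vertex order v_0 < v_1 < v_2 < v_3 < v_4 < v_5 < v_6 < v_7 < v_8 and write every simplex with vertices in increasing order. Then dim K = 2 and the simplices of K are:

  0-simplices (9): [v_0], [v_1], [v_2], [v_3], [v_4], [v_5], [v_6], [v_7], [v_8]
  1-simplices (27): (27 of them)
  2-simplices (18): (18 of them)

Hence C_0 ≅ Z^9, C_1 ≅ Z^27, C_2 ≅ Z^18.

The boundary map ∂_1: C_1 → C_0 is given by ∂[p,q] = [q] − [p]. For instance
  ∂[v_0,v_8] = [v_8] − [v_0].
As a 9×27 matrix over Z this has rank 8, with invariant factors (1,1,1,1,1,1,1,1).

∂_2: C_2 → C_1 sends each 2-simplex [p,q,r] to [q,r] − [p,r] + [p,q]. For instance
  ∂[v_0,v_4,v_6] = [v_4,v_6] − [v_0,v_6] + [v_0,v_4],
  ∂[v_4,v_5,v_7] = [v_5,v_7] − [v_4,v_7] + [v_4,v_5].
The 27×18 boundary matrix has rank 17 and Smith normal form diag(1,1,1,1,1,1,1,1,1,1,1,1,1,1,1,1,1).

Now H_k = ker ∂_k / im ∂_{k+1}, so:

  H_0: rank C_0 − rank ∂_1 = 9 − 8 = 1, and the invariant factors of ∂_1 are all 1, so H_0 = Z.
  H_1: rank ker ∂_1 − rank ∂_2 = (27 − 8) − 17 = 2, and the invariant factors of ∂_2 are all 1, so H_1 = Z^2.
  H_2: rank ker ∂_2 − rank ∂_3 = (18 − 17) − 0 = 1, and there is no ∂_3, so H_2 = Z.

H_0 ≅ Z,  H_1 ≅ Z^2,  H_2 ≅ Z.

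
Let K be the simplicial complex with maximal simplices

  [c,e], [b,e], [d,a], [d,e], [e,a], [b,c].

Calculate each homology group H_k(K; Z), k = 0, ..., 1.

Take the total order a < b < c < d < e on the vertex set. Then K (dimension 1) consists of the simplices:

  0-simplices (5): a, b, c, d, e
  1-simplices (6): ad, ae, bc, be, ce, de

so the chain groups are C_0 ≅ Z^5, C_1 ≅ Z^6.

Boundary ∂_1: C_1 → C_0 sends each edge [p,q] (with p < q) to q − p. For instance
  ∂de = e − d.
As a 5×6 matrix over Z this has rank 4, with invariant factors (1,1,1,1).

From H_k ≅ ker(∂_k) / im(∂_{k+1}) we obtain:

  H_0: rank C_0 − rank ∂_1 = 5 − 4 = 1, and the invariant factors of ∂_1 are all 1, so H_0 ≅ Z.
  H_1: rank ker ∂_1 − rank ∂_2 = (6 − 4) − 0 = 2, and there is no ∂_2, so H_1 ≅ Z^2.

H_0 ≅ Z,  H_1 ≅ Z^2.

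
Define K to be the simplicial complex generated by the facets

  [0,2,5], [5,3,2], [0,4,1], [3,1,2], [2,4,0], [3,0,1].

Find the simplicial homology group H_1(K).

H_1 = Z.

We work with the vertex ordering 0 < 1 < 2 < 3 < 4 < 5. The simplices of K, each written with vertices in increasing order, are:

  0-simplices (6): [0], [1], [2], [3], [4], [5]
  1-simplices (12): [0,1], [0,2], [0,3], [0,4], [0,5], [1,2], [1,3], [1,4], [2,3], [2,4], [2,5], [3,5]
  2-simplices (6): [0,1,3], [0,1,4], [0,2,4], [0,2,5], [1,2,3], [2,3,5]

giving chain groups C_0 ≅ Z^6, C_1 ≅ Z^12, C_2 ≅ Z^6.

The boundary map ∂_1: C_1 → C_0 is given by ∂[p,q] = [q] − [p]. For instance
  ∂[2,5] = [5] − [2].
The resulting 6×12 matrix has rank 5, and its Smith normal form has invariant factors (1,1,1,1,1).

The boundary map ∂_2: C_2 → C_1 acts by ∂[p,q,r] = [q,r] − [p,r] + [p,q]. For instance
  ∂[2,3,5] = [3,5] − [2,5] + [2,3],
  ∂[0,2,4] = [2,4] − [0,4] + [0,2].
As a 12×6 matrix over Z this has rank 6, with invariant factors (1,1,1,1,1,1).

From H_k ≅ ker(∂_k) / im(∂_{k+1}) we obtain:

  H_1: rank ker ∂_1 − rank ∂_2 = (12 − 5) − 6 = 1, and the invariant factors of ∂_2 are all 1, so H_1 = Z.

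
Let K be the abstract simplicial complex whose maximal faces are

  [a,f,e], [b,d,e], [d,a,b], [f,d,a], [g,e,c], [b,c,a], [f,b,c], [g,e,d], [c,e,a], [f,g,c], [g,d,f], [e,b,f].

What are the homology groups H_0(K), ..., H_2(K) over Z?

H_0 ≅ Z,  H_1 ≅ Z_2,  H_2 = 0.

Take the total order a < b < c < d < e < f < g on the vertex set. Then K (dimension 2) consists of the simplices:

  0-simplices (7): a, b, c, d, e, f, g
  1-simplices (18): ab, ac, ad, ae, af, bc, bd, be, bf, ce, cf, cg, de, df, dg, ef, eg, fg
  2-simplices (12): abc, abd, ace, adf, aef, bcf, bde, bef, ceg, cfg, deg, dfg

so the chain groups are C_0 ≅ Z^7, C_1 ≅ Z^18, C_2 ≅ Z^12.

Boundary ∂_1: C_1 → C_0 is given by ∂[p,q] = [q] − [p].
This gives a 7×18 integer matrix of rank 6; reducing to Smith normal form yields diagonal entries (1,1,1,1,1,1).

∂_2: C_2 → C_1 acts by ∂[p,q,r] = [q,r] − [p,r] + [p,q]. For instance
  ∂dfg = fg − dg + df,
  ∂aef = ef − af + ae.
This gives a 18×12 integer matrix of rank 12; reducing to Smith normal form yields diagonal entries (1,1,1,1,1,1,1,1,1,1,1,2).

From H_k ≅ ker(∂_k) / im(∂_{k+1}) we obtain:

  H_0: rank C_0 − rank ∂_1 = 7 − 6 = 1, and the invariant factors of ∂_1 are all 1, so H_0 ≅ Z.
  H_1: rank ker ∂_1 − rank ∂_2 = (18 − 6) − 12 = 0, and ∂_2 has invariant factor 2 > 1, so H_1 ≅ Z_2.
  H_2: rank ker ∂_2 − rank ∂_3 = (12 − 12) − 0 = 0, and there is no ∂_3, so H_2 ≅ 0.

As a check, the Euler characteristic is 7 − 18 + 12 = 1, which agrees with 1 − 0 + 0 = 1.
(K is a triangulation of the real projective plane RP^2.)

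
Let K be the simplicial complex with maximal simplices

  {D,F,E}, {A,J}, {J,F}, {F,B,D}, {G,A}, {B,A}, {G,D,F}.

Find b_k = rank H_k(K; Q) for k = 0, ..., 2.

We work with the vertex ordering A < B < D < E < F < G < J. The simplices of K, each written with vertices in increasing order, are:

  0-simplices (7): A, B, D, E, F, G, J
  1-simplices (11): AB, AG, AJ, BD, BF, DE, DF, DG, EF, FG, FJ
  2-simplices (3): BDF, DEF, DFG

so the chain groups are C_0 ≅ Z^7, C_1 ≅ Z^11, C_2 ≅ Z^3.

Boundary ∂_1: C_1 → C_0 maps an edge to its endpoints' difference, ∂[p,q] = q − p. For instance
  ∂BD = D − B.
The 7×11 boundary matrix has rank 6 and Smith normal form diag(1,1,1,1,1,1).

The boundary map ∂_2: C_2 → C_1 maps a triangle to the signed sum of its edges. For instance
  ∂DEF = EF − DF + DE,
  ∂DFG = FG − DG + DF.
As a 11×3 matrix over Z this has rank 3, with invariant factors (1,1,1).

From H_k ≅ ker(∂_k) / im(∂_{k+1}) we obtain:

  H_0: rank C_0 − rank ∂_1 = 7 − 6 = 1, and the invariant factors of ∂_1 are all 1, so H_0 ≅ Z.
  H_1: rank ker ∂_1 − rank ∂_2 = (11 − 6) − 3 = 2, and the invariant factors of ∂_2 are all 1, so H_1 ≅ Z^2.
  H_2: rank ker ∂_2 − rank ∂_3 = (3 − 3) − 0 = 0, and there is no ∂_3, so H_2 ≅ 0.

As a check, the Euler characteristic is 7 − 11 + 3 = -1, which agrees with 1 − 2 + 0 = -1.

Hence the Betti numbers are b_0 = 1, b_1 = 2, b_2 = 0.

b_0 = 1, b_1 = 2, b_2 = 0.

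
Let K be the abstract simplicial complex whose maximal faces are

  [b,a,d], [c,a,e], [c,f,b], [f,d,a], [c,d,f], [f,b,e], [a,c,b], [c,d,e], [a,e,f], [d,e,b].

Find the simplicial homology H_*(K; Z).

K has 6 vertices, 15 edges, 10 triangles.
rank ∂_0 = 0, rank ∂_1 = 5 ⇒ b_0 = 6 − 0 − 5 = 1; all invariant factors of ∂_1 are 1 so no torsion. So H_0 ≅ Z.
rank ∂_1 = 5, rank ∂_2 = 10 ⇒ b_1 = 15 − 5 − 10 = 0; ∂_2 has invariant factor(s) [2] giving torsion. So H_1 ≅ Z/2.
rank ∂_2 = 10, rank ∂_3 = 0 ⇒ b_2 = 10 − 10 − 0 = 0. So H_2 ≅ 0.

H_0 = Z,  H_1 = Z/2,  H_2 = 0.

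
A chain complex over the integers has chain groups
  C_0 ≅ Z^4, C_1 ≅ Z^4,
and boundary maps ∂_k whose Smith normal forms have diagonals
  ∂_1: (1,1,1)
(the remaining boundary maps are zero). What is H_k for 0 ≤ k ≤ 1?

H_0 ≅ Z,  H_1 ≅ Z.

H_0: b_0 = 4 − 0 − 3 = 1; torsion from ∂_1 factors > 1: none. So H_0 ≅ Z.
H_1: b_1 = 4 − 3 − 0 = 1; torsion from ∂_2 factors > 1: none. So H_1 ≅ Z.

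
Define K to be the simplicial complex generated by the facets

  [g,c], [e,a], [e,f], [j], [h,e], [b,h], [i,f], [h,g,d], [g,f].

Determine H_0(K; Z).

Fix the vertex order a < b < c < d < e < f < g < h < i < j and write every simplex with vertices in increasing order. Then dim K = 2 and the simplices of K are:

  0-simplices (10): a, b, c, d, e, f, g, h, i, j
  1-simplices (10): ae, bh, cg, dg, dh, ef, eh, fg, fi, gh
  2-simplices (1): dgh

Hence C_0 ≅ Z^10, C_1 ≅ Z^10, C_2 ≅ Z^1.

Boundary ∂_1: C_1 → C_0 is given by ∂[p,q] = [q] − [p]. For instance
  ∂gh = h − g.
This gives a 10×10 integer matrix of rank 8; reducing to Smith normal form yields diagonal entries (1,1,1,1,1,1,1,1).

Boundary ∂_2: C_2 → C_1 sends each 2-simplex [p,q,r] to [q,r] − [p,r] + [p,q]. For instance
  ∂dgh = gh − dh + dg.
The 10×1 boundary matrix has rank 1 and Smith normal form diag(1).

Reading off H_k = ker ∂_k / im ∂_{k+1}:

  H_0: rank C_0 − rank ∂_1 = 10 − 8 = 2, and the invariant factors of ∂_1 are all 1, so H_0 = Z^2.

H_0 = Z^2.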